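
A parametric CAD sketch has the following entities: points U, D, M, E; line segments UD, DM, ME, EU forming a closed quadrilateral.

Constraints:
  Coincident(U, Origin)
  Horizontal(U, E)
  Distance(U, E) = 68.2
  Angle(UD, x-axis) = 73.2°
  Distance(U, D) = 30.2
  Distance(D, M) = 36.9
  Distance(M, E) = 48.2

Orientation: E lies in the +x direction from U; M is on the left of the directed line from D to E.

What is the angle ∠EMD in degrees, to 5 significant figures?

101.15°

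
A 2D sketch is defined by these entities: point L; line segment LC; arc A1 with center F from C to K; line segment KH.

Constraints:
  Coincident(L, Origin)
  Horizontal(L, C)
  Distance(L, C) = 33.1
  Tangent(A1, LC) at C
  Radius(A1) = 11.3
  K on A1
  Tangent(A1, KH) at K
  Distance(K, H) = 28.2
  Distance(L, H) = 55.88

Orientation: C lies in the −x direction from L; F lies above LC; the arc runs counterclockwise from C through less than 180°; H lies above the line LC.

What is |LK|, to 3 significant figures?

28.9

Checks: L.y = 0.00, C.y = 0.00 ✓; |FK| = 11.30 ✓; ∠(FK, KH) = 90.00° ✓; |KH| = 28.20 ✓; |LH| = 55.88 ✓.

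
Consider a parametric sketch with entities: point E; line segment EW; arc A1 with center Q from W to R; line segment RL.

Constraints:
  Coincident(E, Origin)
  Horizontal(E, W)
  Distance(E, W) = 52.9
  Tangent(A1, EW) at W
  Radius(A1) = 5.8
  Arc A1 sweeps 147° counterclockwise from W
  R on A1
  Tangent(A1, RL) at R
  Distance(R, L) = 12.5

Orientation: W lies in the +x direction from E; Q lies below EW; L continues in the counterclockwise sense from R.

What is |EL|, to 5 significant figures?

62.708

E is at the origin; EW is horizontal with |EW| = 52.9 and W on the +x side, so W = (52.900, 0.0000). Since A1 is tangent to EW there, QW ⟂ EW, so Q = W + (0, -5.8) = (52.900, -5.8000). On A1, W sits at bearing 90° from Q; a 147° counterclockwise sweep puts R at bearing 237°, so R = Q + 5.8·(cos 237°, sin 237°) = (49.741, -10.664). A1 meets RL tangentially, so QR is at right angles to RL, so RL runs along (−sin 237°, cos 237°); with |RL| = 12.5, L = (60.224, -17.472). Then |EL| = |L − E| = 62.708.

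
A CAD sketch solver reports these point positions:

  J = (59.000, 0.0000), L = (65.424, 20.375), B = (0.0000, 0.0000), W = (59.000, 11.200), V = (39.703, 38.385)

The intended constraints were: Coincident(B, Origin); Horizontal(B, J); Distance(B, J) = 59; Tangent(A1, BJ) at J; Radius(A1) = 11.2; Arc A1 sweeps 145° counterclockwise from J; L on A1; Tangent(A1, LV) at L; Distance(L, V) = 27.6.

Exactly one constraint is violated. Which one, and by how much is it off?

Distance(L, V) = 27.6 — off by 3.80.

B = (0.00, 0.00) ✓; B.y = 0.00, J.y = 0.00 ✓; |BJ| = 59.00 ✓; ∠(WJ, JB) = 90.00° ✓; |WJ| = 11.20 ✓; bearing(W→L) − bearing(W→J) = 145.0° ✓; |WL| = 11.20 ✓; ∠(WL, LV) = 90.00° ✓; |LV| = 31.40 ✗.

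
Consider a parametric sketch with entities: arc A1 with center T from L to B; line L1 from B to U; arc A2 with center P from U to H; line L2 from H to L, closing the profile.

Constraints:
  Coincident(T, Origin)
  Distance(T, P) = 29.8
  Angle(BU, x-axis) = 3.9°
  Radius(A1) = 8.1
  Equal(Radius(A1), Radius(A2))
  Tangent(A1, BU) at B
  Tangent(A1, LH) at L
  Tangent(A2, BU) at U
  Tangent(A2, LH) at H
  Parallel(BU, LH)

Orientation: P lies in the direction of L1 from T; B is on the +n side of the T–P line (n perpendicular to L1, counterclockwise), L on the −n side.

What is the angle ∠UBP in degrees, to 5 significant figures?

15.206°

The slot axis is L1's direction at 3.9°, so u = (cos 3.9°, sin 3.9°) = (0.99768, 0.068015) and n = (−sin 3.9°, cos 3.9°) = (-0.068015, 0.99768). T is at the origin and P lies 29.8 along u from T, so P = 29.8·u = (29.731, 2.0269). Tangency of A1 to both parallel lines with radius 8.1 puts B and L at T ± 8.1·n: B = (-0.55092, 8.0812), L = (0.55092, -8.0812). Equal radii place U and H the same way about P: U = P + 8.1·n = (29.180, 10.108), H = P − 8.1·n = (30.282, -6.0544). Then cos ∠UBP = BU·BP / (|BU||BP|), giving 15.206°.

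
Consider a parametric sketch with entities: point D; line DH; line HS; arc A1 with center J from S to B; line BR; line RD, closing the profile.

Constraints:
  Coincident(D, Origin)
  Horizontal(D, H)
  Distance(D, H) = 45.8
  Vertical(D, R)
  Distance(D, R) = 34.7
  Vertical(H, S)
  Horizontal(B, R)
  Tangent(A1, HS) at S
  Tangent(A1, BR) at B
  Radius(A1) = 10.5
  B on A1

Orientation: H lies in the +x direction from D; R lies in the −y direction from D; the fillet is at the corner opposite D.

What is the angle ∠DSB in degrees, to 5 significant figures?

72.851°

The virtual corner opposite D is at (45.800, -34.700). The tangent condition forces JS to be normal to HS and tangency of A1 to BR means the radius JB is perpendicular to BR, with radius 10.5, so the center J sits 10.5 in from both sides at J = (35.300, -24.200). That places the tangent points at S = (45.800, -24.200) on HS and B = (35.300, -34.700) on BR. Then cos ∠DSB = SD·SB / (|SD||SB|), giving 72.851°.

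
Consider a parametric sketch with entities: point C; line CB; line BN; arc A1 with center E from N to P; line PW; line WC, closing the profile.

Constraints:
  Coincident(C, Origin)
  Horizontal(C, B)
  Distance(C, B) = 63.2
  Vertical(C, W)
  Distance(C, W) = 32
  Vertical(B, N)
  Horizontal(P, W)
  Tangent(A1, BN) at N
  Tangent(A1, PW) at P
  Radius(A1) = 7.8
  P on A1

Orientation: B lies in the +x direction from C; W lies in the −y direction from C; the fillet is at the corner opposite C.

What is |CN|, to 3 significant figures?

67.7

The virtual corner opposite C is at (63.2, -32.0). The tangent condition forces EN to be normal to BN and the tangent condition forces EP to be normal to PW, with radius 7.8, so the center E sits 7.8 in from both sides at E = (55.4, -24.2). That places the tangent points at N = (63.2, -24.2) on BN and P = (55.4, -32.0) on PW. Then |CN| = |N − C| = 67.7.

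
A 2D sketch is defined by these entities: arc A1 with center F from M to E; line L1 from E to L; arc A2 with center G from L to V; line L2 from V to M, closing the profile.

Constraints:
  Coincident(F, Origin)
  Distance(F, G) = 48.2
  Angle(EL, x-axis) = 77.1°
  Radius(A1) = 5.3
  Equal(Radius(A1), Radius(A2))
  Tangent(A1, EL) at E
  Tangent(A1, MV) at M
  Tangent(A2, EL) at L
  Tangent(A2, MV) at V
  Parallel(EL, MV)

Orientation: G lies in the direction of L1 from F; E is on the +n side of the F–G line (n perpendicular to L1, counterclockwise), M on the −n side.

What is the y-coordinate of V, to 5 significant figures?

45.800

The slot axis is L1's direction at 77.1°, so u = (cos 77.1°, sin 77.1°) = (0.22325, 0.97476) and n = (−sin 77.1°, cos 77.1°) = (-0.97476, 0.22325). F is at the origin and G lies 48.2 along u from F, so G = 48.2·u = (10.761, 46.983). Tangency of A1 to both parallel lines with radius 5.3 puts E and M at F ± 5.3·n: E = (-5.1662, 1.1832), M = (5.1662, -1.1832). Equal radii place L and V the same way about G: L = G + 5.3·n = (5.5944, 48.167), V = G − 5.3·n = (15.927, 45.800). So V.y = 45.800.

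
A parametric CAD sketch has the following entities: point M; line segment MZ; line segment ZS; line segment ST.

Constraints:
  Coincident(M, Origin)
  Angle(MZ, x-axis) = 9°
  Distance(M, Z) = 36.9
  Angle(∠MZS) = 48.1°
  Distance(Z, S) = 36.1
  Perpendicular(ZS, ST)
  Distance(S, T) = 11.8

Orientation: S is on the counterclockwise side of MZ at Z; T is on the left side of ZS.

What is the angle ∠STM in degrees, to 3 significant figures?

144°

M is at the origin; MZ runs at 9.0° with length 36.9, so Z = 36.9·(cos 9.0°, sin 9.0°) = (36.4, 5.77). ∠MZS = 48.1°, so ZS runs at 9.0° + (180° − 48.1°) = 141° from the x-axis; with |ZS| = 36.1, S = Z + 36.1·(cos 141°, sin 141°) = (8.43, 28.5). The perpendicularity gives ST at right angles to ZS; with |ST| = 11.8 on the left of ZS, T = S + 11.8·(-0.631, -0.776) = (0.988, 19.4). Then cos ∠STM = TS·TM / (|TS||TM|), giving 144°.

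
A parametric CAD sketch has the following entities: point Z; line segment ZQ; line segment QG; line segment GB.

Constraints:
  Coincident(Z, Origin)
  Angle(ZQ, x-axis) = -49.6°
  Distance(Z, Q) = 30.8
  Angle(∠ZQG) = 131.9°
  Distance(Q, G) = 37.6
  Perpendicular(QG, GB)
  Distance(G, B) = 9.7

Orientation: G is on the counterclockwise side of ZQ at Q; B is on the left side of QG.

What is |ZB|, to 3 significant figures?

59.7

Z is at the origin; ZQ runs at -49.6° with length 30.8, so Q = 30.8·(cos -49.6°, sin -49.6°) = (20.0, -23.5). ∠ZQG = 131.9°, so QG runs at -49.6° + (180° − 131.9°) = -1.50° from the x-axis; with |QG| = 37.6, G = Q + 37.6·(cos -1.50°, sin -1.50°) = (57.5, -24.4). QG is perpendicular to GB; with |GB| = 9.7 on the left of QG, B = G + 9.7·(0.0262, 1.00) = (57.8, -14.7). Then |ZB| = |B − Z| = 59.7.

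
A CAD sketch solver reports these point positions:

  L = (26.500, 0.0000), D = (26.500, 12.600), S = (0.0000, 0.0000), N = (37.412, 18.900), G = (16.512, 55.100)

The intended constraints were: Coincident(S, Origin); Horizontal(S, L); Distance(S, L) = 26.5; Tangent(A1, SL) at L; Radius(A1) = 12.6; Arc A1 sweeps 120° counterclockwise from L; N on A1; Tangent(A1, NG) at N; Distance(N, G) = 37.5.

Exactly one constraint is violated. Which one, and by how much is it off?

Distance(N, G) = 37.5 — off by 4.30.

S = (0.00, 0.00) ✓; S.y = 0.00, L.y = 0.00 ✓; |SL| = 26.50 ✓; ∠(DL, LS) = 90.00° ✓; |DL| = 12.60 ✓; bearing(D→N) − bearing(D→L) = 120.0° ✓; |DN| = 12.60 ✓; ∠(DN, NG) = 90.00° ✓; |NG| = 41.80 ✗.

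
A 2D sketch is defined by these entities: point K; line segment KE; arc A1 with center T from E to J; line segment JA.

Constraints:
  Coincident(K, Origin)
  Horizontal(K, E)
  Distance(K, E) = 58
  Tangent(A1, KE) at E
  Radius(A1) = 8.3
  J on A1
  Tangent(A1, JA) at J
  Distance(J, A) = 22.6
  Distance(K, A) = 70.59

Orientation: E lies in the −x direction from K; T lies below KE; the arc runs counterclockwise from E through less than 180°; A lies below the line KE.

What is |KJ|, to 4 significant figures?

66.89

K is at the origin; K and E share the same y with |KE| = 58.0 and E on the −x side, so E = (-58.00, 0.000). The tangent condition forces TE to be normal to KE, so T = E + (0, -8.3) = (-58.00, -8.300). Since TJ ⟂ JA (tangency), |TA| = √(8.3² + 22.6²) = 24.08 regardless of where J sits on A1. So A lies on both circle(K, 70.59) and circle(T, 24.08); the below-KE intersection is A = (-63.00, -31.85). J is the foot of the tangent from A: J = (-66.22, -9.483).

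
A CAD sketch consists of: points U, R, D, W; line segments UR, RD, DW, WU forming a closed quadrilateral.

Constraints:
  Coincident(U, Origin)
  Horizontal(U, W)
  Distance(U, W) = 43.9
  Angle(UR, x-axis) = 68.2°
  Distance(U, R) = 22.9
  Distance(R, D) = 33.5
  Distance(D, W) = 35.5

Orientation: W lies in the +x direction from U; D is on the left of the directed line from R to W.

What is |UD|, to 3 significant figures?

52.5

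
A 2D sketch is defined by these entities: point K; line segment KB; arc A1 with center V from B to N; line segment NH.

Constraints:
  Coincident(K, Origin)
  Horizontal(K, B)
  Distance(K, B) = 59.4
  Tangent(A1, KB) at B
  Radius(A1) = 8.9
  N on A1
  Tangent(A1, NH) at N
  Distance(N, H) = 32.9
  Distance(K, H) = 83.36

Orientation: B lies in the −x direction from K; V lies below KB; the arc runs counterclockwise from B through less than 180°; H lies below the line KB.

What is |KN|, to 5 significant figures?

68.622

K is at the origin; K and B share the same y with |KB| = 59.4 and B on the −x side, so B = (-59.400, 0.0000). Tangency of A1 to KB means the radius VB is perpendicular to KB, so V = B + (0, -8.9) = (-59.400, -8.9000). Since VN ⟂ NH (tangency), |VH| = √(8.9² + 32.9²) = 34.083 regardless of where N sits on A1. So H lies on both circle(K, 83.36) and circle(V, 34.083); the below-KB intersection is H = (-73.070, -40.121). N is the foot of the tangent from H: N = (-68.202, -7.5832).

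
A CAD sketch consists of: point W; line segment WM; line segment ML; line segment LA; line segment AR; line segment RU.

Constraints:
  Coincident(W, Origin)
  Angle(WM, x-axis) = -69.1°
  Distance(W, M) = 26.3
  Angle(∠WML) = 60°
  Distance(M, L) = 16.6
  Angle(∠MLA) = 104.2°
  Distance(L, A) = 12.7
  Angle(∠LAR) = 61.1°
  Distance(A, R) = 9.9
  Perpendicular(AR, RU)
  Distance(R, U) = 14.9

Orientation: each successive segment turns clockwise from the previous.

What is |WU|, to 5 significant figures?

27.400

∠LAR = 61.1° gives AR at -23.800° from the x-axis; with |AR| = 9.9, R = (0.92028, -13.290). AR is perpendicular to RU, so RU runs at -113.80°; with |RU| = 14.9, U = (-5.0925, -26.922). Then |WU| = |U − W| = 27.400.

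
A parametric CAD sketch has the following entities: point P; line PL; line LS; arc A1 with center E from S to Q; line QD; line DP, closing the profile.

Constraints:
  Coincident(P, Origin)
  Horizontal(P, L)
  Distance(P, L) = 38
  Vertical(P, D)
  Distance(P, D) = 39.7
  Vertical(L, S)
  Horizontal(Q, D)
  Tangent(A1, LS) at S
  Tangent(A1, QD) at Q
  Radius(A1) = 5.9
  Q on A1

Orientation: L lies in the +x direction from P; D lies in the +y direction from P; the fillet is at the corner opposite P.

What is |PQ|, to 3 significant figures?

51.1

P is at the origin; PL is horizontal with |PL| = 38.0 and L on the +x side, so L = (38.0, 0.00). PD is vertical with |PD| = 39.7 and D on the +y side, so D = (0.00, 39.7). The virtual corner opposite P is at (38.0, 39.7). Tangency of A1 to LS means the radius ES is perpendicular to LS and tangency of A1 to QD means the radius EQ is perpendicular to QD, with radius 5.9, so the center E sits 5.9 in from both sides at E = (32.1, 33.8). That places the tangent points at S = (38.0, 33.8) on LS and Q = (32.1, 39.7) on QD. Then |PQ| = |Q − P| = 51.1.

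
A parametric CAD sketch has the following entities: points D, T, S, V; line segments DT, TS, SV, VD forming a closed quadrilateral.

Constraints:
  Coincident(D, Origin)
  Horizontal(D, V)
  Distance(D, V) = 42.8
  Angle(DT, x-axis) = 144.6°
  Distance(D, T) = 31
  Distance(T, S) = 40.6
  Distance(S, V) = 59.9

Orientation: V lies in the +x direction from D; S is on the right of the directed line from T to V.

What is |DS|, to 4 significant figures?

24.76

Checks: |TS| = 40.60 ✓; |SV| = 59.90 ✓.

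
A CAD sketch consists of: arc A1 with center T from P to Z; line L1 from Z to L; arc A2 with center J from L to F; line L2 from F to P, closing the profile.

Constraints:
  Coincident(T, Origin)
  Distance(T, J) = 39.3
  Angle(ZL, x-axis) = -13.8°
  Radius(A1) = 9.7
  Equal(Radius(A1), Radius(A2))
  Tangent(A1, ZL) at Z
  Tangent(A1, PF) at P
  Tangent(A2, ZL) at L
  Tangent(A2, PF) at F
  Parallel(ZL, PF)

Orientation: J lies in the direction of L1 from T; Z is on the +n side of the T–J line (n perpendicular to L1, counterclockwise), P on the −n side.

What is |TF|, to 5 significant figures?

40.479

The slot axis is L1's direction at -13.8°, so u = (cos -13.8°, sin -13.8°) = (0.97113, -0.23853) and n = (−sin -13.8°, cos -13.8°) = (0.23853, 0.97113). T is at the origin and J lies 39.3 along u from T, so J = 39.3·u = (38.166, -9.3744). Tangency of A1 to both parallel lines with radius 9.7 puts Z and P at T ± 9.7·n: Z = (2.3138, 9.4200), P = (-2.3138, -9.4200). Equal radii place L and F the same way about J: L = J + 9.7·n = (40.479, 0.045638), F = J − 9.7·n = (35.852, -18.794). Then |TF| = |F − T| = 40.479.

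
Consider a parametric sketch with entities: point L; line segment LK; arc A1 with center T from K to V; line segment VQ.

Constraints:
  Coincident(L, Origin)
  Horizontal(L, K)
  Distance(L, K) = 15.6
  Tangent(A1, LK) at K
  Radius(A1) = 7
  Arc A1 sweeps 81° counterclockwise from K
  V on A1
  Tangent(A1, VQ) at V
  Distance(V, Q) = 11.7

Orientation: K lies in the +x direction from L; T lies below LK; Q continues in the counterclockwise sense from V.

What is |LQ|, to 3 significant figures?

18.8

On A1, K sits at bearing 90° from T; an 81° counterclockwise sweep puts V at bearing 171°, so V = T + 7.0·(cos 171°, sin 171°) = (8.69, -5.90). The tangent condition forces TV to be normal to VQ, so VQ runs along (−sin 171°, cos 171°); with |VQ| = 11.7, Q = (6.86, -17.5). Then |LQ| = |Q − L| = 18.8.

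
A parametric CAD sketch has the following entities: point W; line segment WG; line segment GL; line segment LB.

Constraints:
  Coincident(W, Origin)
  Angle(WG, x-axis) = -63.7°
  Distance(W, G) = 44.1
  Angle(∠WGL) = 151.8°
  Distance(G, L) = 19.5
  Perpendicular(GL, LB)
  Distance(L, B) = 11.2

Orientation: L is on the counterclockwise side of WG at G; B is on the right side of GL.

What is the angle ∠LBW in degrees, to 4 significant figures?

61.24°

W is at the origin; WG runs at -63.7° with length 44.1, so G = 44.1·(cos -63.7°, sin -63.7°) = (19.54, -39.54). ∠WGL = 151.8°, so GL runs at -63.7° + (180° − 151.8°) = -35.50° from the x-axis; with |GL| = 19.5, L = G + 19.5·(cos -35.50°, sin -35.50°) = (35.41, -50.86). GL is perpendicular to LB; with |LB| = 11.2 on the right of GL, B = L + 11.2·(-0.5807, -0.8141) = (28.91, -59.98). Then cos ∠LBW = BL·BW / (|BL||BW|), giving 61.24°.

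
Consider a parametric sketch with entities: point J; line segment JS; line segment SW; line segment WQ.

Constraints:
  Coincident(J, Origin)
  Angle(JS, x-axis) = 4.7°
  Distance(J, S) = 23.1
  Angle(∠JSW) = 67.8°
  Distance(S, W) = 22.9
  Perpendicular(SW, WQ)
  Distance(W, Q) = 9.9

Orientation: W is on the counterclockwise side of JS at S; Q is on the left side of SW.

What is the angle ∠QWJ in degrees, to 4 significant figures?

33.53°

∠JSW = 67.8°, so SW runs at 4.7° + (180° − 67.8°) = 116.9° from the x-axis; with |SW| = 22.9, W = S + 22.9·(cos 116.9°, sin 116.9°) = (12.66, 22.31). SW ⟂ WQ; with |WQ| = 9.9 on the left of SW, Q = W + 9.9·(-0.8918, -0.4524) = (3.833, 17.84). Then cos ∠QWJ = WQ·WJ / (|WQ||WJ|), giving 33.53°.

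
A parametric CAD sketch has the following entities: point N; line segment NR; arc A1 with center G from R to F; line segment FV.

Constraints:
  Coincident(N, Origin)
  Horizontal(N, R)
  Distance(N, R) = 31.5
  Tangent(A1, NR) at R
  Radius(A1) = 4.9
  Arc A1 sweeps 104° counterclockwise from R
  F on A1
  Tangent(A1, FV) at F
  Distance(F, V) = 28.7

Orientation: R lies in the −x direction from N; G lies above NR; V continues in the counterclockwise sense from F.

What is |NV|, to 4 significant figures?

47.82

N is at the origin; NR is horizontal with |NR| = 31.5 and R on the −x side, so R = (-31.50, 0.000). Since A1 is tangent to NR there, GR ⟂ NR, so G = R + (0, 4.9) = (-31.50, 4.900). On A1, R sits at bearing -90° from G; a 104° counterclockwise sweep puts F at bearing 14°, so F = G + 4.9·(cos 14°, sin 14°) = (-26.75, 6.085). Since A1 is tangent to FV there, GF ⟂ FV, so FV runs along (−sin 14°, cos 14°); with |FV| = 28.7, V = (-33.69, 33.93). Then |NV| = |V − N| = 47.82.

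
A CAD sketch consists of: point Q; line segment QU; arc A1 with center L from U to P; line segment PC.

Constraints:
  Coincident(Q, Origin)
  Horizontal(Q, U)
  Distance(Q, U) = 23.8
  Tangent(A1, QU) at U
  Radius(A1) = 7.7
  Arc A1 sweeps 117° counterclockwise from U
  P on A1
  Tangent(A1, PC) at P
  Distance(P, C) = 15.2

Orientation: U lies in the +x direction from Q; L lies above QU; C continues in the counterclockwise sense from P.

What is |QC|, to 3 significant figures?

34.3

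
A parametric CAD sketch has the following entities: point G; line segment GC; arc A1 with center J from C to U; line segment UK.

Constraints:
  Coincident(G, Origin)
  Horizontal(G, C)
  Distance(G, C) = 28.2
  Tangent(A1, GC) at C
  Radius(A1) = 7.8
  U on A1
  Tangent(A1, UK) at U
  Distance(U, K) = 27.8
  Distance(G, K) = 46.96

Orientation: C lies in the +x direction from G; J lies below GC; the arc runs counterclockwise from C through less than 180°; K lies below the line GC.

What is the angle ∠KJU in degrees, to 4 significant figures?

74.33°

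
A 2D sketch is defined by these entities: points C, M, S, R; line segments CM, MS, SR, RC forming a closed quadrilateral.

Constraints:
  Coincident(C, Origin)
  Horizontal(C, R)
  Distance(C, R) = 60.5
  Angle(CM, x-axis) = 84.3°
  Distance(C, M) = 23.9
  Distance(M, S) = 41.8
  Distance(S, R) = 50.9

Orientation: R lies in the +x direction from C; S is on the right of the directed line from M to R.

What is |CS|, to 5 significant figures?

20.898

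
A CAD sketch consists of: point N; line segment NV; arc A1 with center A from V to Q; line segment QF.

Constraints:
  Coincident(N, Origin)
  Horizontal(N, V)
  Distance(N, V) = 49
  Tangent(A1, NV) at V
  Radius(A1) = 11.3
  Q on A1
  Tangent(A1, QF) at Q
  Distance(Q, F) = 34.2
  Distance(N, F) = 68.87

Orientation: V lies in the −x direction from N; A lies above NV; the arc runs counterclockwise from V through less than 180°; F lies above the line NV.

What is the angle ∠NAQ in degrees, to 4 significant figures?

32.95°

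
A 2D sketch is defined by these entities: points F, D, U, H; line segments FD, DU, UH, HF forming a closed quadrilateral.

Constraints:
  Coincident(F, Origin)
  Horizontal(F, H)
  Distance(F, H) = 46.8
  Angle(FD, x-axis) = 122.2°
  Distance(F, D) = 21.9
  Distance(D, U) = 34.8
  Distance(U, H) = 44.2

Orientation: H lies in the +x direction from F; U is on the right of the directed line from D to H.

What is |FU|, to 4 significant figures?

13.10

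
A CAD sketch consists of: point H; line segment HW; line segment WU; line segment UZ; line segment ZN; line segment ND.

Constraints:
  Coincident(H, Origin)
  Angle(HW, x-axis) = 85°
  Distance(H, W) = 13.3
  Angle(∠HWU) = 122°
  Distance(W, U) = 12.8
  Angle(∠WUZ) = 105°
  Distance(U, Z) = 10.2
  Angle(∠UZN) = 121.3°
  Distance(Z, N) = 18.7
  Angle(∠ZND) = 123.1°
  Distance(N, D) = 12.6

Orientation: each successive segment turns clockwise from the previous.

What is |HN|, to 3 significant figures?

15.4

∠WUZ = 105.0° gives UZ at -48.0° from the x-axis; with |UZ| = 10.2, Z = (19.4, 11.5). ∠UZN = 121.3° gives ZN at -107° from the x-axis; with |ZN| = 18.7, N = (14.0, -6.43). Then |HN| = |N − H| = 15.4.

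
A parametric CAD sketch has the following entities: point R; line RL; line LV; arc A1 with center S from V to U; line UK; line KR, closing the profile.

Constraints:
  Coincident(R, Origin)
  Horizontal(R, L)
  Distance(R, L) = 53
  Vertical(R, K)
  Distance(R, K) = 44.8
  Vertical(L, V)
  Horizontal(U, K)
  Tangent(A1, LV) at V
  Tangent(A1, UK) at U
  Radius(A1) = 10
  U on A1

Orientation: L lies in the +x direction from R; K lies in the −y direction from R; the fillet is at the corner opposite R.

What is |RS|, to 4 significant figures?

55.32

RK is vertical with |RK| = 44.8 and K on the −y side, so K = (0.000, -44.80). The virtual corner opposite R is at (53.00, -44.80). Since A1 is tangent to LV there, SV ⟂ LV and A1 meets UK tangentially, so SU is at right angles to UK, with radius 10.0, so the center S sits 10.0 in from both sides at S = (43.00, -34.80). Then |RS| = |S − R| = 55.32.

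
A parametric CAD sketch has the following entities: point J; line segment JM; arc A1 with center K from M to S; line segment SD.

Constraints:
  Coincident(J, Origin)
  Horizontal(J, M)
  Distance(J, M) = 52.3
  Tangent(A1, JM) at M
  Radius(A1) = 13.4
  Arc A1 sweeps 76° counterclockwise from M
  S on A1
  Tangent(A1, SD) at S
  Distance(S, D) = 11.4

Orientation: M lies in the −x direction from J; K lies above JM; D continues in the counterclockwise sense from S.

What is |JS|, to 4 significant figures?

40.59

J is at the origin; JM is horizontal with |JM| = 52.3 and M on the −x side, so M = (-52.30, 0.000). Tangency of A1 to JM means the radius KM is perpendicular to JM, so K = M + (0, 13.4) = (-52.30, 13.40). On A1, M sits at bearing -90° from K; a 76° counterclockwise sweep puts S at bearing -14°, so S = K + 13.4·(cos -14°, sin -14°) = (-39.30, 10.16). Then |JS| = |S − J| = 40.59.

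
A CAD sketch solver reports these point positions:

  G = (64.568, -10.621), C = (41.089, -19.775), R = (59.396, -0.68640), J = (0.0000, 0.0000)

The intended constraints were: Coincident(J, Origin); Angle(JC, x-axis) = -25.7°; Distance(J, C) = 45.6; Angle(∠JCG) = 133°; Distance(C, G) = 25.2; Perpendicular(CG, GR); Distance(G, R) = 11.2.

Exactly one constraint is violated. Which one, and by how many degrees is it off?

Perpendicular(CG, GR) — off by 6.20°.

J = (0.00, 0.00) ✓; JC at -25.70° ✓; |JC| = 45.60 ✓; ∠JCG = 133.0° ✓; |CG| = 25.20 ✓; ∠(CG, GR) = 96.20° ✗; |GR| = 11.20 ✓.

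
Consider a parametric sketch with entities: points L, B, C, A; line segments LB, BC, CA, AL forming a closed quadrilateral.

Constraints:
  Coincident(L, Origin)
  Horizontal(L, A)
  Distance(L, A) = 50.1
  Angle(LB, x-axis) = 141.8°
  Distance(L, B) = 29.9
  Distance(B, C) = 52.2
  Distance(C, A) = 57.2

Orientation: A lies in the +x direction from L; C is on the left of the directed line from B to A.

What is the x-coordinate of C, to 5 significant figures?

19.386

Checks: L = (0.00, 0.00) ✓; |BC| = 52.20 ✓; |CA| = 57.20 ✓.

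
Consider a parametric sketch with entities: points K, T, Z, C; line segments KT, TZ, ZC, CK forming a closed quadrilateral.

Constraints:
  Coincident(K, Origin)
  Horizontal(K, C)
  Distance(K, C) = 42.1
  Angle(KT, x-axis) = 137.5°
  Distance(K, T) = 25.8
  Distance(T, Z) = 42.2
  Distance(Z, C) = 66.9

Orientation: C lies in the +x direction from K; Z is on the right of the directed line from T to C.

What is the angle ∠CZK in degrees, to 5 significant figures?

29.277°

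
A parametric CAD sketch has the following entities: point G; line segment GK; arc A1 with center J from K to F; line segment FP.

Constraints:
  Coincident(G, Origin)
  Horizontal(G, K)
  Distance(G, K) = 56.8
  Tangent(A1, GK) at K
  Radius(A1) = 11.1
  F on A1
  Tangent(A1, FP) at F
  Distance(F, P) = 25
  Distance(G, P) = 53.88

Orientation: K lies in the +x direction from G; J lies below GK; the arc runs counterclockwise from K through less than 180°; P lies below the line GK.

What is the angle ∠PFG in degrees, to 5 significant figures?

92.195°

Checks: |JF| = 11.10 ✓; ∠(JF, FP) = 90.00° ✓; |FP| = 25.00 ✓; |GP| = 53.88 ✓.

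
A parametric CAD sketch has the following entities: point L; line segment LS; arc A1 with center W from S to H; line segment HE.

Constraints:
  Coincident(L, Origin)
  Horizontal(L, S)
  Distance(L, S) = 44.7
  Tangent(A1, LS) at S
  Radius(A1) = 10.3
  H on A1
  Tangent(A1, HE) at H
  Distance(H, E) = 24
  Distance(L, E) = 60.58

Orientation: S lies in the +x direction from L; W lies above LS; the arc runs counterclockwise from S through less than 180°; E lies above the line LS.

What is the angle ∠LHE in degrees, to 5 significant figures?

88.705°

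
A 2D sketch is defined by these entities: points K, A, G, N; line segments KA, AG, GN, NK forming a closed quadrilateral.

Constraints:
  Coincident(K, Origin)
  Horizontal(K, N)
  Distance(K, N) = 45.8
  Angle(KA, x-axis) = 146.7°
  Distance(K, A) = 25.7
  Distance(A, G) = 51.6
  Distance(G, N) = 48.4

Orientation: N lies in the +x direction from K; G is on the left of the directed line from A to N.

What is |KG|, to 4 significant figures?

47.43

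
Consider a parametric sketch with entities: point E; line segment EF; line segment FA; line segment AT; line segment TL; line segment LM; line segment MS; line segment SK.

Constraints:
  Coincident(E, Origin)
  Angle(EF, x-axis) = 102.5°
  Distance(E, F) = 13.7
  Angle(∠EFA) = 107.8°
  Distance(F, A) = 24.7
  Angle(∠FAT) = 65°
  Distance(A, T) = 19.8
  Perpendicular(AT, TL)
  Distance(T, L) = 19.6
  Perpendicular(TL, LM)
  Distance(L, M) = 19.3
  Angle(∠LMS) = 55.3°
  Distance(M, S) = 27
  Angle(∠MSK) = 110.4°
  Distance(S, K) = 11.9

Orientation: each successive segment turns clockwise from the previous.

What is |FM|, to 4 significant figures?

10.32

E is at the origin; EF runs at 102.5° with length 13.7, so F = (-2.965, 13.38). ∠EFA = 107.8° gives FA at 30.30° from the x-axis; with |FA| = 24.7, A = (18.36, 25.84). ∠FAT = 65.0° gives AT at -84.70° from the x-axis; with |AT| = 19.8, T = (20.19, 6.122). AT ⟂ TL, so TL runs at -174.7°; with |TL| = 19.6, L = (0.6734, 4.311). TL is perpendicular to LM, so LM runs at 95.30°; with |LM| = 19.3, M = (-1.109, 23.53). Then |FM| = |M − F| = 10.32.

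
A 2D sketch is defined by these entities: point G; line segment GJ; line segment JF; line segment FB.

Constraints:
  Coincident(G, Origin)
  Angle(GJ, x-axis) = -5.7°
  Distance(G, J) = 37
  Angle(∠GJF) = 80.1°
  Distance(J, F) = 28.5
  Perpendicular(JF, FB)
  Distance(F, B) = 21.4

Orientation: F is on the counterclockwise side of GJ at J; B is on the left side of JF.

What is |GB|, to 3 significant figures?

26.8

G is at the origin; GJ runs at -5.7° with length 37.0, so J = 37.0·(cos -5.7°, sin -5.7°) = (36.8, -3.67). ∠GJF = 80.1°, so JF runs at -5.7° + (180° − 80.1°) = 94.2° from the x-axis; with |JF| = 28.5, F = J + 28.5·(cos 94.2°, sin 94.2°) = (34.7, 24.7). JF is perpendicular to FB; with |FB| = 21.4 on the left of JF, B = F + 21.4·(-0.997, -0.0732) = (13.4, 23.2). Then |GB| = |B − G| = 26.8.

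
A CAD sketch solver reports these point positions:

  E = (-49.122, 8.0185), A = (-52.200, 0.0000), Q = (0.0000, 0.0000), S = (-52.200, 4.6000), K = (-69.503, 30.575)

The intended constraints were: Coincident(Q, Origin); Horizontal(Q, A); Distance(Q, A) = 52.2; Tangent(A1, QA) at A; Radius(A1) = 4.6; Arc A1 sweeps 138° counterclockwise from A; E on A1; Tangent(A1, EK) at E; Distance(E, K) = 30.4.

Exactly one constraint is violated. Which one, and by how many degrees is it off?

Tangent(A1, EK) at E — off by 5.90°.

Q = (0.00, 0.00) ✓; Q.y = 0.00, A.y = 0.00 ✓; |QA| = 52.20 ✓; ∠(SA, AQ) = 90.00° ✓; |SA| = 4.600 ✓; bearing(S→E) − bearing(S→A) = 138.0° ✓; |SE| = 4.600 ✓; ∠(SE, EK) = 95.90° ✗; |EK| = 30.40 ✓.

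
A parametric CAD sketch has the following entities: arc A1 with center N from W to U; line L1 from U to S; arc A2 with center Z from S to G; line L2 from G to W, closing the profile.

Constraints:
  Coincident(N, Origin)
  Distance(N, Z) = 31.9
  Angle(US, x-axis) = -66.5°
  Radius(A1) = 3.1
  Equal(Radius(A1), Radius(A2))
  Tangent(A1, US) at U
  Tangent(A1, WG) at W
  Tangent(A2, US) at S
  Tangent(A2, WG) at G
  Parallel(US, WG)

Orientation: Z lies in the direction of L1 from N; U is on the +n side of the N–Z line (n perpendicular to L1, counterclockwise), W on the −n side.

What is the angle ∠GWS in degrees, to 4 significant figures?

11.00°

The slot axis is L1's direction at -66.5°, so u = (cos -66.5°, sin -66.5°) = (0.3987, -0.9171) and n = (−sin -66.5°, cos -66.5°) = (0.9171, 0.3987). N is at the origin and Z lies 31.9 along u from N, so Z = 31.9·u = (12.72, -29.25). Tangency of A1 to both parallel lines with radius 3.1 puts U and W at N ± 3.1·n: U = (2.843, 1.236), W = (-2.843, -1.236). Equal radii place S and G the same way about Z: S = Z + 3.1·n = (15.56, -28.02), G = Z − 3.1·n = (9.877, -30.49). Then cos ∠GWS = WG·WS / (|WG||WS|), giving 11.00°.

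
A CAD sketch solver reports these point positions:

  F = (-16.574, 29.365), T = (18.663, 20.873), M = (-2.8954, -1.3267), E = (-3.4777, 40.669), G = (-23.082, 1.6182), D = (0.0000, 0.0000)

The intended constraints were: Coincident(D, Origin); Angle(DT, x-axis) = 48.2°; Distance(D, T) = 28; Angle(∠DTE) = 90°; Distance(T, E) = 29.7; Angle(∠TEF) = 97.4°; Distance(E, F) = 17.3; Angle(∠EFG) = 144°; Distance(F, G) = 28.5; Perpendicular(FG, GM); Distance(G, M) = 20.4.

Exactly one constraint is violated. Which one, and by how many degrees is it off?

Perpendicular(FG, GM) — off by 4.90°.

D = (0.00, 0.00) ✓; DT at 48.20° ✓; |DT| = 28.00 ✓; ∠DTE = 90.00° ✓; |TE| = 29.70 ✓; ∠TEF = 97.40° ✓; |EF| = 17.30 ✓; ∠EFG = 144.0° ✓; |FG| = 28.50 ✓; ∠(FG, GM) = 94.90° ✗; |GM| = 20.40 ✓.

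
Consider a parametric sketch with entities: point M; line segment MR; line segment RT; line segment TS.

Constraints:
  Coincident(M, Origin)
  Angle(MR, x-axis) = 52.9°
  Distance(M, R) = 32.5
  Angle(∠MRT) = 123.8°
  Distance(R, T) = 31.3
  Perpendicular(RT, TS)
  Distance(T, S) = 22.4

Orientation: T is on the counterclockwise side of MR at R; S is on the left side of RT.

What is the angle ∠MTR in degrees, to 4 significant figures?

28.68°

M is at the origin; MR runs at 52.9° with length 32.5, so R = 32.5·(cos 52.9°, sin 52.9°) = (19.60, 25.92). ∠MRT = 123.8°, so RT runs at 52.9° + (180° − 123.8°) = 109.1° from the x-axis; with |RT| = 31.3, T = R + 31.3·(cos 109.1°, sin 109.1°) = (9.362, 55.50). Then cos ∠MTR = TM·TR / (|TM||TR|), giving 28.68°.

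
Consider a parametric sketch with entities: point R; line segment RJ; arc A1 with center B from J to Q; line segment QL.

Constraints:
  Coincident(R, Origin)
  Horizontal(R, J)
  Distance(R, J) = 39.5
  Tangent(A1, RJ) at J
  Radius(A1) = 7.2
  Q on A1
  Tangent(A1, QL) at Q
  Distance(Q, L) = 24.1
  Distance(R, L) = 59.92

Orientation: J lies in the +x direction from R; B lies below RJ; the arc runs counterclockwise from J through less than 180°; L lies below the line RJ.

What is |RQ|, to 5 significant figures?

36.893

R is at the origin; RJ is horizontal with |RJ| = 39.5 and J on the +x side, so J = (39.500, 0.0000). A1 meets RJ tangentially, so BJ is at right angles to RJ, so B = J + (0, -7.2) = (39.500, -7.2000). Since BQ ⟂ QL (tangency), |BL| = √(7.2² + 24.1²) = 25.153 regardless of where Q sits on A1. So L lies on both circle(R, 59.92) and circle(B, 25.153); the below-RJ intersection is L = (52.622, -28.658). Q is the foot of the tangent from L: Q = (34.690, -12.557).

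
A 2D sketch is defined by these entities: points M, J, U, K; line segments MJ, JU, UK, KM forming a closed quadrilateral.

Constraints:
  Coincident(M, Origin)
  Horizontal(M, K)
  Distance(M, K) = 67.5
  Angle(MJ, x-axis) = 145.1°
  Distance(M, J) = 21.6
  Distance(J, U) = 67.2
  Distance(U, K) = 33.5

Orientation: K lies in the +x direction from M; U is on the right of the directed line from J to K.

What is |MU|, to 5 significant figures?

45.757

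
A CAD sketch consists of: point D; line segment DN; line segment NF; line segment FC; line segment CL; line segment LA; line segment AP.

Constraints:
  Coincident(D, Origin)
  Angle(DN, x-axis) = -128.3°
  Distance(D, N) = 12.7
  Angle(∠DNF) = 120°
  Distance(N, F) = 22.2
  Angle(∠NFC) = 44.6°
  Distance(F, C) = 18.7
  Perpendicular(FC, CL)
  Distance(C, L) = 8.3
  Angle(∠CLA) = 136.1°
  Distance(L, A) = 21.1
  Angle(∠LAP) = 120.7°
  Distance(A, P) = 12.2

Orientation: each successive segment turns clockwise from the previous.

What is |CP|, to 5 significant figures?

33.644

D is at the origin; DN runs at -128.3° with length 12.7, so N = (-7.8712, -9.9667). ∠DNF = 120.0° gives NF at 171.70° from the x-axis; with |NF| = 22.2, F = (-29.839, -6.7620). ∠NFC = 44.6° gives FC at 36.300° from the x-axis; with |FC| = 18.7, C = (-14.768, 4.3087). FC is perpendicular to CL, so CL runs at -53.700°; with |CL| = 8.3, L = (-9.8541, -2.3805). ∠CLA = 136.1° gives LA at -97.600° from the x-axis; with |LA| = 21.1, A = (-12.645, -23.295). ∠LAP = 120.7° gives AP at -156.90° from the x-axis; with |AP| = 12.2, P = (-23.867, -28.082). Then |CP| = |P − C| = 33.644.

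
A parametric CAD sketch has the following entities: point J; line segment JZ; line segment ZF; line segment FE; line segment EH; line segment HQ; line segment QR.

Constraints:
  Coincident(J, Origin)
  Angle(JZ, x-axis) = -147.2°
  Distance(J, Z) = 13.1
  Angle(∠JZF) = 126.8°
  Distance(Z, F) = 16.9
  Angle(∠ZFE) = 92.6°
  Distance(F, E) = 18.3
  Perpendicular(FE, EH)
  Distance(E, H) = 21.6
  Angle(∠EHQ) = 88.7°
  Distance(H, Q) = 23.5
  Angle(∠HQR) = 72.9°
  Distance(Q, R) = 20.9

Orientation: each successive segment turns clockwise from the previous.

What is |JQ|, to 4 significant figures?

15.13

J is at the origin; JZ runs at -147.2° with length 13.1, so Z = (-11.01, -7.096). ∠JZF = 126.8° gives ZF at 159.6° from the x-axis; with |ZF| = 16.9, F = (-26.85, -1.206). ∠ZFE = 92.6° gives FE at 72.20° from the x-axis; with |FE| = 18.3, E = (-21.26, 16.22). FE is perpendicular to EH, so EH runs at -17.80°; with |EH| = 21.6, H = (-0.6913, 9.615). ∠EHQ = 88.7° gives HQ at -109.1° from the x-axis; with |HQ| = 23.5, Q = (-8.381, -12.59). Then |JQ| = |Q − J| = 15.13.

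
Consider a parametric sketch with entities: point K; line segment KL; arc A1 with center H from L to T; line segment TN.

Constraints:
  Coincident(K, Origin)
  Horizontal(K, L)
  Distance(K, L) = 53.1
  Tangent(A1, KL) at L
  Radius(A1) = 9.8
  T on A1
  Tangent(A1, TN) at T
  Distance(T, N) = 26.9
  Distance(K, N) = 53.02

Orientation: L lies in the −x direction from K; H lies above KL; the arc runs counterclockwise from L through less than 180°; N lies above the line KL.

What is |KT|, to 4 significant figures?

44.21

Checks: ∠(HL, LK) = 90.00° ✓; |HT| = 9.800 ✓; ∠(HT, TN) = 90.00° ✓; |TN| = 26.90 ✓; |KN| = 53.02 ✓.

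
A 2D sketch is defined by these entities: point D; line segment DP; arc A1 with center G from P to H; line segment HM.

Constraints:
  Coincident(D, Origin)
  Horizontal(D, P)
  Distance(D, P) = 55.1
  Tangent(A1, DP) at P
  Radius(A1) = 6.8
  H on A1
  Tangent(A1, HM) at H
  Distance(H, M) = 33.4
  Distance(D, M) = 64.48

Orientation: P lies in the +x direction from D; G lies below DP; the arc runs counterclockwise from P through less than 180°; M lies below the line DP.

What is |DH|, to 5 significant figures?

48.840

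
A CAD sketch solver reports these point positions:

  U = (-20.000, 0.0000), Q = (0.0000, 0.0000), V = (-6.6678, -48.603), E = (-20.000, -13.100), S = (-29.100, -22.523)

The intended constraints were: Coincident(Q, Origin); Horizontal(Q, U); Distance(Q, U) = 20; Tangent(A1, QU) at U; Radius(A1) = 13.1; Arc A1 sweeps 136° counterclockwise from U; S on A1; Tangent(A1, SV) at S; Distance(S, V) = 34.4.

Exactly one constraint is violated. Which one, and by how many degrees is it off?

Tangent(A1, SV) at S — off by 5.30°.

Q = (0.00, 0.00) ✓; Q.y = 0.00, U.y = 0.00 ✓; |QU| = 20.00 ✓; ∠(EU, UQ) = 90.00° ✓; |EU| = 13.10 ✓; bearing(E→S) − bearing(E→U) = 136.0° ✓; |ES| = 13.10 ✓; ∠(ES, SV) = 95.30° ✗; |SV| = 34.40 ✓.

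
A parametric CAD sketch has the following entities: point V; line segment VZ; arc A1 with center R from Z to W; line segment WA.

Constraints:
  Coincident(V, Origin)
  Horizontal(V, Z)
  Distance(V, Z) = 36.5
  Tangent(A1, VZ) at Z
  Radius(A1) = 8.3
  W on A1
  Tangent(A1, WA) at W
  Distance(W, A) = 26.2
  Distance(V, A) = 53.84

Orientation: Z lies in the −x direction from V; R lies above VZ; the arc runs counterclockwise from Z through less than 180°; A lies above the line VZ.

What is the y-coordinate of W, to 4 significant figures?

11.93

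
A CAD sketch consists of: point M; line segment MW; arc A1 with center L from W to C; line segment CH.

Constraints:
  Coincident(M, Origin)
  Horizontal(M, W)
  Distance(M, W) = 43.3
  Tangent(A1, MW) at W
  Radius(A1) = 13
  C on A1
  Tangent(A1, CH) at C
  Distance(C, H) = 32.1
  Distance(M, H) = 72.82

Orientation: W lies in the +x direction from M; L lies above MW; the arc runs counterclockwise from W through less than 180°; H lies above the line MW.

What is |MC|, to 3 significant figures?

57.7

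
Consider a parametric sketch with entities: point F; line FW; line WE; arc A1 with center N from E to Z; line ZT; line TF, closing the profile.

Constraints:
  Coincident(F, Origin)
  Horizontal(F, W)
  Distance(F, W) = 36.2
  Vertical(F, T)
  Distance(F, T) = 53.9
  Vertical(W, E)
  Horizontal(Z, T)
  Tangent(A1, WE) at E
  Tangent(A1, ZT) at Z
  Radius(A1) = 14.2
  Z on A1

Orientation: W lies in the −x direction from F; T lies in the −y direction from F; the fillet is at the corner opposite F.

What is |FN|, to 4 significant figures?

45.39

F is at the origin; FW is horizontal with |FW| = 36.2 and W on the −x side, so W = (-36.20, 0.000). FT is vertical with |FT| = 53.9 and T on the −y side, so T = (0.000, -53.90). The virtual corner opposite F is at (-36.20, -53.90). Tangency of A1 to WE means the radius NE is perpendicular to WE and tangency of A1 to ZT means the radius NZ is perpendicular to ZT, with radius 14.2, so the center N sits 14.2 in from both sides at N = (-22.00, -39.70). Then |FN| = |N − F| = 45.39.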